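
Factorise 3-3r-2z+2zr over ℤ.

(2z-3)(r-1)

Group as (2zr-2z) + (-3r+3) = 2z(r-1) - 3(r-1).
Both groups share the factor (r-1).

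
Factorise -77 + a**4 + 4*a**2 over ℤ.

Substitute u = a**2 to get a quadratic in u, then factor.
a**2 + 11 is irreducible over ℤ (always positive, so no real roots).
a**2 - 7 is irreducible over ℤ (7 is not a perfect square).

(a**2 + 11)*(a**2 - 7)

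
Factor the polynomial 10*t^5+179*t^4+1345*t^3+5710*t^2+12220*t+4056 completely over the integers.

(2*t+13)*(5*t+2)*(t+6)*(t^2+5*t+26)

Testing divisors of the constant over divisors of the leading coefficient, t = −13/2 is a root, so (2*t+13) divides it; the quotient is 5*t^4+57*t^3+302*t^2+892*t+312.
Next, t = −6 is a root, so (t+6) divides it; the quotient is 5*t^3+27*t^2+140*t+52.
Continuing, t = −2/5 is a root, so (5*t+2) divides it; the quotient is t^2+5*t+26.
The quadratic t^2+5*t+26 has discriminant −79 < 0 and is irreducible over ℤ.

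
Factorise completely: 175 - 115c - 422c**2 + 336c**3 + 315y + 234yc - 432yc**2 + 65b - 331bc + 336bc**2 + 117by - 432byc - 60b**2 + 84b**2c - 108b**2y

-(9y - 7c + 5)(3b + 6c - 7)(4b + 8c + 5)

Group: 9y(-12b**2 - 48bc + 13b - 48c**2 + 26c + 35) + (-7c + 5)(-12b**2 - 48bc + 13b - 48c**2 + 26c + 35); both groups contain (-12b**2 - 48bc + 13b - 48c**2 + 26c + 35), so (9y - 7c + 5) is a factor with cofactor -12b**2 - 48bc + 13b - 48c**2 + 26c + 35.
The cofactor groups again: -12b**2 - 48bc + 13b - 48c**2 + 26c + 35 = -4b(3b + 6c - 7) + (-8c - 5)(3b + 6c - 7); both groups contain (3b + 6c - 7), giving -(4b + 8c + 5)(3b + 6c - 7).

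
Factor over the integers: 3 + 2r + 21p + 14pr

(2r + 3)(7p + 1)

Group as (14pr + 21p) + (2r + 3) = 7p(2r + 3) + (2r + 3).
Both groups share the factor (2r + 3).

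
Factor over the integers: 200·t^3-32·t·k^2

Pull out the common factor 8·t; 25·t^2-4·k^2 is a difference of squares.

8·t·(5·t-2·k)·(5·t+2·k)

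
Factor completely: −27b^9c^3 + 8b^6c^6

Every term has a factor of b^6c^3; factoring it out leaves −27b^3 + 8c^3.
Recognize a difference of cubes with the parts 2c and 3b.

−b^6c^3(3b − 2c)(9b^2 + 6bc + 4c^2)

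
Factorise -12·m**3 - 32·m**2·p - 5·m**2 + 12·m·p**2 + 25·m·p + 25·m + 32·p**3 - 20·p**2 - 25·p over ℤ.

-(3·m + 8·p + 5)·(4·m + 4·p - 5)·(m - p)

Group: 4·m·(-3·m**2 - 5·m·p - 5·m + 8·p**2 + 5·p) + (4·p - 5)·(-3·m**2 - 5·m·p - 5·m + 8·p**2 + 5·p); both groups contain (-3·m**2 - 5·m·p - 5·m + 8·p**2 + 5·p), so (4·m + 4·p - 5) is a factor with cofactor -3·m**2 - 5·m·p - 5·m + 8·p**2 + 5·p.
The cofactor groups again: -3·m**2 - 5·m·p - 5·m + 8·p**2 + 5·p = -m·(3·m + 8·p + 5) + p·(3·m + 8·p + 5); both groups contain (3·m + 8·p + 5), giving -(m - p)·(3·m + 8·p + 5).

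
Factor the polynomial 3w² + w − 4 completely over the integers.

(3w + 4)(w − 1)

Need a pair with product 3·(−4) = −12 and sum 1: that's 4 and −3.
Split the middle term: 3w² + 4w − 3w − 4 = w(3w + 4) − (3w + 4).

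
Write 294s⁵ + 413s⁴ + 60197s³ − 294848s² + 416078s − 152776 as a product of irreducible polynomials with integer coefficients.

(6s − 13)(7s − 13)(7s − 4)(s² + 6s + 226)

Among the possible rational roots, s = 13/6 is a root, giving the factor (6s − 13) and quotient 49s⁴ + 175s³ + 10412s² − 26582s + 11752.
Continuing, s = 4/7 is a root, giving the factor (7s − 4) and quotient 7s³ + 29s² + 1504s − 2938.
Next, s = 13/7 is a root, so (7s − 13) divides it; the quotient is s² + 6s + 226.
The quadratic s² + 6s + 226 has discriminant −868 < 0 and is irreducible over ℤ.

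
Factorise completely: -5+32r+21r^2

(3r+5)(7r-1)

Need a pair with product 21·(-5) = -105 and sum 32: that's -3 and 35.
Split the middle term: 21r^2-3r + 35r-5 = 3r(7r-1) + 5(7r-1).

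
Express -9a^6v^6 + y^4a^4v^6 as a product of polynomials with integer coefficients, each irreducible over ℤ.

Every term has a factor of a^4v^6; factoring it out leaves y^4 - 9a^2.
Recognize a difference of squares with the parts y^2 and 3a.

a^4v^6(y^2 - 3a)(y^2 + 3a)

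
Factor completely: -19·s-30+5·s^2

(5·s+6)·(s-5)

Need a pair with product 5·(-30) = -150 and sum -19: that's 6 and -25.
Split the middle term: 5·s^2+6·s - 25·s-30 = s·(5·s+6) - 5·(5·s+6).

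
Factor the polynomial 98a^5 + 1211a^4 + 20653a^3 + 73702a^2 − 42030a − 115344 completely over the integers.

By the rational root theorem, a = −8/7 is a root, so (7a + 8) divides it; the quotient is 14a^4 + 157a^3 + 2771a^2 + 7362a − 14418.
Then a = −9/2 is a root, giving the factor (2a + 9) and quotient 7a^3 + 47a^2 + 1174a − 1602.
Continuing, a = 9/7 is a root, so (7a − 9) divides it; the quotient is a^2 + 8a + 178.
The quadratic a^2 + 8a + 178 has discriminant −648 < 0 and is irreducible over ℤ.

(2a + 9)(7a + 8)(7a − 9)(a^2 + 8a + 178)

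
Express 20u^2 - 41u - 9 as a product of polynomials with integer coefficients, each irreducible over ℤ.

Need a pair with product 20·(-9) = -180 and sum -41: that's 4 and -45.
Split the middle term: 20u^2 + 4u - 45u - 9 = 4u(5u + 1) - 9(5u + 1).

(4u - 9)(5u + 1)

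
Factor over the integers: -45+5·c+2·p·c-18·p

Group as (2·p·c-18·p) + (5·c-45) = 2·p·(c-9) + 5·(c-9).
Both groups share the factor (c-9).

(2·p+5)·(c-9)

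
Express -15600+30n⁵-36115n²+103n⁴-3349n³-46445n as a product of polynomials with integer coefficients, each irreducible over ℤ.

Among the possible rational roots, n = 13 is a root, so (n-13) divides it; the quotient is 30n⁴+493n³+3060n²+3665n+1200.
Next, n = -3/5 is a root, so (5n+3) is a factor; dividing leaves 6n³+95n²+555n+400.
Next, n = -5/6 is a root, giving the factor (6n+5) and quotient n²+15n+80.
The quadratic n²+15n+80 has discriminant -95 < 0 and is irreducible over ℤ.

(5n+3)(6n+5)(n-13)(n²+15n+80)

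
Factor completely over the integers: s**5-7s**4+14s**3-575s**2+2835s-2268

Trying the rational-root candidates, s = 9 is a root, so (s-9) is a factor; dividing leaves s**4+2s**3+32s**2-287s+252.
Continuing, s = 1 is a root, so (s-1) is a factor; dividing leaves s**3+3s**2+35s-252.
Then s = 4 is a root, giving the factor (s-4) and quotient s**2+7s+63.
The quadratic s**2+7s+63 has discriminant -203 < 0 and is irreducible over ℤ.

(s-1)(s-4)(s-9)(s**2+7s+63)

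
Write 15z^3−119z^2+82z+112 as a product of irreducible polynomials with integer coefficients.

(3z+2)(5z−8)(z−7)

By the rational root theorem, z = 7 is a root, so (z−7) is a factor; dividing leaves 15z^2−14z−16.
The remaining quadratic factors as (5z−8)(3z+2).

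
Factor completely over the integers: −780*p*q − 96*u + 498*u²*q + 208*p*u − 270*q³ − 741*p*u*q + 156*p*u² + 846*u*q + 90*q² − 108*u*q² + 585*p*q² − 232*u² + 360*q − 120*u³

(4*u − 15*q)*(3*u − 3*q + 4)*(13*p − 10*u − 6*q − 6)

Group: 13*p*(12*u² − 57*u*q + 16*u + 45*q² − 60*q) + (−10*u − 6*q − 6)*(12*u² − 57*u*q + 16*u + 45*q² − 60*q); both groups contain (12*u² − 57*u*q + 16*u + 45*q² − 60*q), so (13*p − 10*u − 6*q − 6) is a factor with cofactor 12*u² − 57*u*q + 16*u + 45*q² − 60*q.
The cofactor groups again: 12*u² − 57*u*q + 16*u + 45*q² − 60*q = 3*u*(4*u − 15*q) + (−3*q + 4)*(4*u − 15*q); both groups contain (4*u − 15*q), giving (3*u − 3*q + 4)*(4*u − 15*q).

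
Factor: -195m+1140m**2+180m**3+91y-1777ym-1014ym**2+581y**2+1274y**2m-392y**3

-(7y-15m)(8y-2m-13)(7y-6m+1)

Group: 7y(-56y**2+134ym+91y-30m**2-195m) + (-6m+1)(-56y**2+134ym+91y-30m**2-195m); both groups contain (-56y**2+134ym+91y-30m**2-195m), so (7y-6m+1) is a factor with cofactor -56y**2+134ym+91y-30m**2-195m.
The cofactor groups again: -56y**2+134ym+91y-30m**2-195m = -8y(7y-15m) + (2m+13)(7y-15m); both groups contain (7y-15m), giving -(8y-2m-13)(7y-15m).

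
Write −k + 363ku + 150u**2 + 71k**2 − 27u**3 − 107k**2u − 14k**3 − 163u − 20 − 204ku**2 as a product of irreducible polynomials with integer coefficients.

−(2k + 9u + 1)(7k + u − 4)(k + 3u − 5)

Group: 2k(−7k**2 − 22ku + 39k − 3u**2 + 17u − 20) + (9u + 1)(−7k**2 − 22ku + 39k − 3u**2 + 17u − 20); both groups contain (−7k**2 − 22ku + 39k − 3u**2 + 17u − 20), so (2k + 9u + 1) is a factor with cofactor −7k**2 − 22ku + 39k − 3u**2 + 17u − 20.
The cofactor groups again: −7k**2 − 22ku + 39k − 3u**2 + 17u − 20 = −7k(k + 3u − 5) + (−u + 4)(k + 3u − 5); both groups contain (k + 3u − 5), giving −(7k + u − 4)(k + 3u − 5).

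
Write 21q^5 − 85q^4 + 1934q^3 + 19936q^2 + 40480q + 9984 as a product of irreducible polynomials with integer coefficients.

(3q + 8)(7q + 2)(q + 4)(q^2 − 11q + 156)

Trying the rational-root candidates, q = −8/3 is a root, so (3q + 8) divides it; the quotient is 7q^4 − 47q^3 + 770q^2 + 4592q + 1248.
Next, q = −4 is a root, giving the factor (q + 4) and quotient 7q^3 − 75q^2 + 1070q + 312.
Next, q = −2/7 is a root, giving the factor (7q + 2) and quotient q^2 − 11q + 156.
The quadratic q^2 − 11q + 156 has discriminant −503 < 0 and is irreducible over ℤ.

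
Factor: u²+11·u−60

Two integers with product −60 and sum 11 are −4 and 15.

(u+15)·(u−4)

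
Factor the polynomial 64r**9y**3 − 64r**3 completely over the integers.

Factor out 64r**3 first: what remains is r**6y**3 − 1.
Recognize a difference of cubes with the parts r**2y and 1.

64r**3(r**2y − 1)(r**4y**2 + r**2y + 1)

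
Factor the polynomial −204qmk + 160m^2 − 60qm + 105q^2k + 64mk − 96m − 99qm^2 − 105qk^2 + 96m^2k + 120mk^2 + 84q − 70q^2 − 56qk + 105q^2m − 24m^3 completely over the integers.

Group: 7q(15qm + 15qk − 10q + 3m^2 − 12mk − 20m − 15k^2 − 8k + 12) − 8m(15qm + 15qk − 10q + 3m^2 − 12mk − 20m − 15k^2 − 8k + 12); both groups contain (15qm + 15qk − 10q + 3m^2 − 12mk − 20m − 15k^2 − 8k + 12), so (7q − 8m) is a factor with cofactor 15qm + 15qk − 10q + 3m^2 − 12mk − 20m − 15k^2 − 8k + 12.
The cofactor groups again: 15qm + 15qk − 10q + 3m^2 − 12mk − 20m − 15k^2 − 8k + 12 = 3m(5q + m − 5k − 6) + (3k − 2)(5q + m − 5k − 6); both groups contain (5q + m − 5k − 6), giving (3m + 3k − 2)(5q + m − 5k − 6).

(5q + m − 5k − 6)(7q − 8m)(3m + 3k − 2)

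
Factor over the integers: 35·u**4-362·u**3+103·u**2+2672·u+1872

(5·u+4)·(7·u+13)·(u-4)·(u-9)

Trying the rational-root candidates, u = -13/7 is a root, so (7·u+13) is a factor; dividing leaves 5·u**3-61·u**2+128·u+144.
Continuing, u = 9 is a root, giving the factor (u-9) and quotient 5·u**2-16·u-16.
The remaining quadratic factors as (5·u+4)(u-4).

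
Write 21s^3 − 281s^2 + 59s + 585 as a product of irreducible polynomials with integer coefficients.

(3s − 5)(7s + 9)(s − 13)

By the rational root theorem, s = 13 is a root, so (s − 13) divides it; the quotient is 21s^2 − 8s − 45.
The remaining quadratic factors as (7s + 9)(3s − 5).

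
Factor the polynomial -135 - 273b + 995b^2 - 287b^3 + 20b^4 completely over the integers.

(4b + 1)(5b - 3)(b - 5)(b - 9)

Trying the rational-root candidates, b = 9 is a root, so (b - 9) divides it; the quotient is 20b^3 - 107b^2 + 32b + 15.
Continuing, b = 5 is a root, so (b - 5) is a factor; dividing leaves 20b^2 - 7b - 3.
The remaining quadratic factors as (4b + 1)(5b - 3).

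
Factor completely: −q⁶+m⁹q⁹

q⁶(m³q−1)(m⁶q²+m³q+1)

Factor out q⁶ first: what remains is m⁹q³−1.
Recognize a difference of cubes with the parts m³q and 1.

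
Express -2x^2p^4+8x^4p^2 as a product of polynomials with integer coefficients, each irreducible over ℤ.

Pull out the common factor 2x^2p^2; 4x^2-p^2 is a difference of squares.

2p^2x^2(2x-p)(2x+p)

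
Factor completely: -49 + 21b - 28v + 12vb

Group as (12vb - 28v) + (21b - 49) = 4v(3b - 7) + 7(3b - 7).
Both groups share the factor (3b - 7).

(3b - 7)(4v + 7)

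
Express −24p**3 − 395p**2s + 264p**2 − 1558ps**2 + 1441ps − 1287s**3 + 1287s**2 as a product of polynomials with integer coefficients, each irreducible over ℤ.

Group: p(−24p**2 − 131ps − 117s**2) + (11s − 11)(−24p**2 − 131ps − 117s**2); both groups contain (−24p**2 − 131ps − 117s**2), so (p + 11s − 11) is a factor with cofactor −24p**2 − 131ps − 117s**2.
The cofactor groups again: −24p**2 − 131ps − 117s**2 = −8p(3p + 13s) − 9s(3p + 13s); both groups contain (3p + 13s), giving −(8p + 9s)(3p + 13s).

−(3p + 13s)(8p + 9s)(p + 11s − 11)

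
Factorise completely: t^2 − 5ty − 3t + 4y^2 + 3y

Group: t(t − y) + (−4y − 3)(t − y); both groups contain (t − y).

(t − 4y − 3)(t − y)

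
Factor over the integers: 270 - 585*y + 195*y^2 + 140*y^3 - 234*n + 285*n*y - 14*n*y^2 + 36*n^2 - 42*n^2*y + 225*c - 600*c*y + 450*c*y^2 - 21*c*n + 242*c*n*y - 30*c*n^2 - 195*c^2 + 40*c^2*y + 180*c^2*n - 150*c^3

-(15*c - 3*n + 5*y + 15)*(2*c - 2*n - 4*y + 3)*(5*c + 7*y - 6)

Group: 15*c*(-10*c^2 + 10*c*n + 6*c*y - 3*c + 14*n*y - 12*n + 28*y^2 - 45*y + 18) + (-3*n + 5*y + 15)*(-10*c^2 + 10*c*n + 6*c*y - 3*c + 14*n*y - 12*n + 28*y^2 - 45*y + 18); both groups contain (-10*c^2 + 10*c*n + 6*c*y - 3*c + 14*n*y - 12*n + 28*y^2 - 45*y + 18), so (15*c - 3*n + 5*y + 15) is a factor with cofactor -10*c^2 + 10*c*n + 6*c*y - 3*c + 14*n*y - 12*n + 28*y^2 - 45*y + 18.
The cofactor groups again: -10*c^2 + 10*c*n + 6*c*y - 3*c + 14*n*y - 12*n + 28*y^2 - 45*y + 18 = -5*c*(2*c - 2*n - 4*y + 3) + (-7*y + 6)*(2*c - 2*n - 4*y + 3); both groups contain (2*c - 2*n - 4*y + 3), giving -(5*c + 7*y - 6)*(2*c - 2*n - 4*y + 3).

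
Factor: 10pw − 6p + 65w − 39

Group as (10pw − 6p) + (65w − 39) = 2p(5w − 3) + 13(5w − 3).
Both groups share the factor (5w − 3).

(2p + 13)(5w − 3)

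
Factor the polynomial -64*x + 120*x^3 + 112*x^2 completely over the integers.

Pull out the common factor 8*x, then factor the remaining trinomial.

8*x*(3*x + 4)*(5*x - 2)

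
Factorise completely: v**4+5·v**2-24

Substitute u = v**2 to get a quadratic in u, then factor.
v**2+8 is irreducible over ℤ (always positive, so no real roots).
v**2-3 is irreducible over ℤ (3 is not a perfect square).

(v**2+8)·(v**2-3)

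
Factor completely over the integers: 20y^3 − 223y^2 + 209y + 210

(4y − 7)(5y + 3)(y − 10)

By the rational root theorem, y = −3/5 is a root, so (5y + 3) divides it; the quotient is 4y^2 − 47y + 70.
The remaining quadratic factors as (y − 10)(4y − 7).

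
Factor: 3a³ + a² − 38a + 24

Trying the rational-root candidates, a = 3 is a root, giving the factor (a − 3) and quotient 3a² + 10a − 8.
The remaining quadratic factors as (a + 4)(3a − 2).

(3a − 2)(a + 4)(a − 3)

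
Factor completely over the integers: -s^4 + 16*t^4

(2*t - s)*(2*t + s)*(4*t^2 + s^2)

Difference of squares twice: with A = 2*t and B = s, A⁴ − B⁴ = (A² − B²)(A² + B²), and A² − B² factors again.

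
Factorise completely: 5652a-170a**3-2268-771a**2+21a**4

Among the possible rational roots, a = 14/3 is a root, giving the factor (3a-14) and quotient 7a**3-24a**2-369a+162.
Continuing, a = 9 is a root, giving the factor (a-9) and quotient 7a**2+39a-18.
The remaining quadratic factors as (7a-3)(a+6).

(3a-14)(7a-3)(a+6)(a-9)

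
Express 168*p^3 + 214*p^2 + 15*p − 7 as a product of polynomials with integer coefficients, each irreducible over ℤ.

(4*p + 1)*(6*p + 7)*(7*p − 1)

Testing divisors of the constant over divisors of the leading coefficient, p = −7/6 is a root, so (6*p + 7) is a factor; dividing leaves 28*p^2 + 3*p − 1.
The remaining quadratic factors as (7*p − 1)(4*p + 1).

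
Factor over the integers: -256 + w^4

Write as (w^2)² − (16)², then factor w^2 - 16 once more.

(w + 4)*(w - 4)*(w^2 + 16)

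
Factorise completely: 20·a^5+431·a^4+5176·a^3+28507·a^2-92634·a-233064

Trying the rational-root candidates, a = 13/4 is a root, so (4·a-13) is a factor; dividing leaves 5·a^4+124·a^3+1697·a^2+12642·a+17928.
Next, a = -12 is a root, so (a+12) is a factor; dividing leaves 5·a^3+64·a^2+929·a+1494.
Then a = -9/5 is a root, giving the factor (5·a+9) and quotient a^2+11·a+166.
The quadratic a^2+11·a+166 has discriminant -543 < 0 and is irreducible over ℤ.

(4·a-13)·(5·a+9)·(a+12)·(a^2+11·a+166)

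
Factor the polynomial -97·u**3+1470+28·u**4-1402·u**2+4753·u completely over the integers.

(4·u-15)·(7·u+2)·(u+7)·(u-7)

Among the possible rational roots, u = 15/4 is a root, so (4·u-15) divides it; the quotient is 7·u**3+2·u**2-343·u-98.
Continuing, u = -7 is a root, so (u+7) divides it; the quotient is 7·u**2-47·u-14.
The remaining quadratic factors as (u-7)(7·u+2).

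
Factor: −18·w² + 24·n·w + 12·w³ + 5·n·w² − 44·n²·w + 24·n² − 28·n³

Group: 7·n·(−4·n² − 4·n·w + 3·w²) + (4·w − 6)·(−4·n² − 4·n·w + 3·w²); both groups contain (−4·n² − 4·n·w + 3·w²), so (7·n + 4·w − 6) is a factor with cofactor −4·n² − 4·n·w + 3·w².
The cofactor groups again: −4·n² − 4·n·w + 3·w² = −2·n·(2·n − w) − 3·w·(2·n − w); both groups contain (2·n − w), giving −(2·n + 3·w)·(2·n − w).

−(2·n + 3·w)·(2·n − w)·(7·n + 4·w − 6)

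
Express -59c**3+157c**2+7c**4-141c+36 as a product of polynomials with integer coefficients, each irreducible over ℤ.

Testing divisors of the constant over divisors of the leading coefficient, c = 3 is a root, so (c-3) divides it; the quotient is 7c**3-38c**2+43c-12.
Then c = 4 is a root, so (c-4) divides it; the quotient is 7c**2-10c+3.
The remaining quadratic factors as (7c-3)(c-1).

(7c-3)(c-1)(c-3)(c-4)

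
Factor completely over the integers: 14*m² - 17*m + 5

Need a pair with product 14·5 = 70 and sum -17: that's -10 and -7.
Split the middle term: 14*m² - 10*m - 7*m + 5 = 2*m*(7*m - 5) - (7*m - 5).

(2*m - 1)*(7*m - 5)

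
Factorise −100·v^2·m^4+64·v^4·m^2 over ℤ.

Factor out 4·v^2·m^2, leaving 16·v^2−25·m^2, which is a difference of two squares.

4·m^2·v^2·(4·v−5·m)·(4·v+5·m)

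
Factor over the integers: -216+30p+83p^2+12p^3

Testing divisors of the constant over divisors of the leading coefficient, p = 4/3 is a root, so (3p-4) divides it; the quotient is 4p^2+33p+54.
The remaining quadratic factors as (p+6)(4p+9).

(3p-4)(4p+9)(p+6)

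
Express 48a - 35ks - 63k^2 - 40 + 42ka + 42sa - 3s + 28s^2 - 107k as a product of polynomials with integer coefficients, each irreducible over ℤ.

Group: -7k(9k - 4s - 6a + 5) + (-7s - 8)(9k - 4s - 6a + 5); both groups contain (9k - 4s - 6a + 5).

-(9k - 4s - 6a + 5)(7k + 7s + 8)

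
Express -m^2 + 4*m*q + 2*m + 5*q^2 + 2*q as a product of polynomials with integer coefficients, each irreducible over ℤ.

Group: -m*(m - 5*q - 2) - q*(m - 5*q - 2); both groups contain (m - 5*q - 2).

-(m + q)*(m - 5*q - 2)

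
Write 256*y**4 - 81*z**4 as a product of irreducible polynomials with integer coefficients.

(4*y + 3*z)*(4*y - 3*z)*(16*y**2 + 9*z**2)

Difference of squares twice: with A = 4*y and B = 3*z, A⁴ − B⁴ = (A² − B²)(A² + B²), and A² − B² factors again.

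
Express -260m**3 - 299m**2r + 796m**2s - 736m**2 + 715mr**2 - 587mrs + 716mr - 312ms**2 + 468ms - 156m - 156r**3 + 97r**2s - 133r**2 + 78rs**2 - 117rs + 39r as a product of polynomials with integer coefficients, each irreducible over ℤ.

Group: 13m(-20m**2 - 43mr + 52ms - 52m + 12r**2 - 13rs + 13r) + (-13r - 6s + 3)(-20m**2 - 43mr + 52ms - 52m + 12r**2 - 13rs + 13r); both groups contain (-20m**2 - 43mr + 52ms - 52m + 12r**2 - 13rs + 13r), so (13m - 13r - 6s + 3) is a factor with cofactor -20m**2 - 43mr + 52ms - 52m + 12r**2 - 13rs + 13r.
The cofactor groups again: -20m**2 - 43mr + 52ms - 52m + 12r**2 - 13rs + 13r = -5m(4m - r) + (-12r + 13s - 13)(4m - r); both groups contain (4m - r), giving -(5m + 12r - 13s + 13)(4m - r).

-(13m - 13r - 6s + 3)(4m - r)(5m + 12r - 13s + 13)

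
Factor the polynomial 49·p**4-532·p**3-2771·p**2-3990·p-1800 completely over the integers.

(7·p+10)·(7·p+12)·(p+1)·(p-15)

By the rational root theorem, p = -10/7 is a root, giving the factor (7·p+10) and quotient 7·p**3-86·p**2-273·p-180.
Continuing, p = 15 is a root, giving the factor (p-15) and quotient 7·p**2+19·p+12.
The remaining quadratic factors as (7·p+12)(p+1).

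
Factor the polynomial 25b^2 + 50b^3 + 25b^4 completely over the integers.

Pull out the common factor 25b^2, leaving b^2 + 2b + 1.
Recognize a perfect-square trinomial with the parts b and 1.

25b^2(b + 1)^2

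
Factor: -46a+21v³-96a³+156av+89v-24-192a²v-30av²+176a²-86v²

Group: 4a(-24a²-6av+26a+3v²-11v+8) + (7v-3)(-24a²-6av+26a+3v²-11v+8); both groups contain (-24a²-6av+26a+3v²-11v+8), so (4a+7v-3) is a factor with cofactor -24a²-6av+26a+3v²-11v+8.
The cofactor groups again: -24a²-6av+26a+3v²-11v+8 = -4a(6a+3v-8) + (v-1)(6a+3v-8); both groups contain (6a+3v-8), giving -(4a-v+1)(6a+3v-8).

-(4a+7v-3)(4a-v+1)(6a+3v-8)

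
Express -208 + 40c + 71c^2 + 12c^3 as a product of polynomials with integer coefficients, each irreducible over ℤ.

(3c - 4)(4c + 13)(c + 4)

By the rational root theorem, c = 4/3 is a root, giving the factor (3c - 4) and quotient 4c^2 + 29c + 52.
The remaining quadratic factors as (c + 4)(4c + 13).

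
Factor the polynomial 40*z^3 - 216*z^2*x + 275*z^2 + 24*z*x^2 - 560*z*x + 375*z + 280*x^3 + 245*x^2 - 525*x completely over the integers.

Group: 5*z*(8*z^2 - 32*z*x + 55*z - 40*x^2 - 35*x + 75) - 7*x*(8*z^2 - 32*z*x + 55*z - 40*x^2 - 35*x + 75); both groups contain (8*z^2 - 32*z*x + 55*z - 40*x^2 - 35*x + 75), so (5*z - 7*x) is a factor with cofactor 8*z^2 - 32*z*x + 55*z - 40*x^2 - 35*x + 75.
The cofactor groups again: 8*z^2 - 32*z*x + 55*z - 40*x^2 - 35*x + 75 = z*(8*z + 8*x + 15) + (-5*x + 5)*(8*z + 8*x + 15); both groups contain (8*z + 8*x + 15), giving (z - 5*x + 5)*(8*z + 8*x + 15).

(z - 5*x + 5)*(5*z - 7*x)*(8*z + 8*x + 15)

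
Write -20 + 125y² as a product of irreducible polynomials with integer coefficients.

5(5y + 2)(5y - 2)

Every term has a factor of 5. Then 25y² - 4 = (5y)² − (2)².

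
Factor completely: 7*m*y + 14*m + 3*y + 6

(7*m + 3)*(y + 2)

Group as (7*m*y + 14*m) + (3*y + 6) = 7*m*(y + 2) + 3*(y + 2).
Both groups share the factor (y + 2).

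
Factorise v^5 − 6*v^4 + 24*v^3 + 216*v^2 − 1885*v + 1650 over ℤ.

(v + 6)*(v − 1)*(v − 5)*(v^2 − 6*v + 55)

Testing divisors of the constant over divisors of the leading coefficient, v = 5 is a root, giving the factor (v − 5) and quotient v^4 − v^3 + 19*v^2 + 311*v − 330.
Next, v = −6 is a root, giving the factor (v + 6) and quotient v^3 − 7*v^2 + 61*v − 55.
Continuing, v = 1 is a root, so (v − 1) is a factor; dividing leaves v^2 − 6*v + 55.
The quadratic v^2 − 6*v + 55 has discriminant −184 < 0 and is irreducible over ℤ.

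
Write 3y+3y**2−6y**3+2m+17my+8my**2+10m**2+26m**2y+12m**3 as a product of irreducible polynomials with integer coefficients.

(2m+2y+1)(2m+3y)(3m−y+1)

Group: 2m(6m**2+4my+5m−2y**2+y+1) + 3y(6m**2+4my+5m−2y**2+y+1); both groups contain (6m**2+4my+5m−2y**2+y+1), so (2m+3y) is a factor with cofactor 6m**2+4my+5m−2y**2+y+1.
The cofactor groups again: 6m**2+4my+5m−2y**2+y+1 = 2m(3m−y+1) + (2y+1)(3m−y+1); both groups contain (3m−y+1), giving (2m+2y+1)(3m−y+1).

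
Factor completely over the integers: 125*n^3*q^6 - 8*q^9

Factor out q^6 first: what remains is 125*n^3 - 8*q^3.
Recognize a difference of cubes with the parts 5*n and 2*q.

q^6*(5*n - 2*q)*(25*n^2 + 10*n*q + 4*q^2)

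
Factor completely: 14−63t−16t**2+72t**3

(9t−2)(8t**2−7)

Group as (72t**3−63t) + (−16t**2+14) = 9t(8t**2−7) − 2(8t**2−7).
Both groups share the factor (8t**2−7).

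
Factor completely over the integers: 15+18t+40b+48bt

Group as (48bt+40b) + (18t+15) = 8b(6t+5) + 3(6t+5).
Both groups share the factor (6t+5).

(6t+5)(8b+3)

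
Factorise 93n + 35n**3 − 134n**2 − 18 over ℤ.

(5n − 2)(7n − 3)(n − 3)

Trying the rational-root candidates, n = 3 is a root, so (n − 3) is a factor; dividing leaves 35n**2 − 29n + 6.
The remaining quadratic factors as (7n − 3)(5n − 2).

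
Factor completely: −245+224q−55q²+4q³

Testing divisors of the constant over divisors of the leading coefficient, q = 7 is a root, so (q−7) divides it; the quotient is 4q²−27q+35.
The remaining quadratic factors as (4q−7)(q−5).

(4q−7)(q−5)(q−7)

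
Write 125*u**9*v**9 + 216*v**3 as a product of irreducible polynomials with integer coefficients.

Factor out v**3 first: what remains is 125*u**9*v**6 + 216.
Recognize a sum of cubes with the parts 5*u**3*v**2 and 6.

v**3*(5*u**3*v**2 + 6)*(25*u**6*v**4 - 30*u**3*v**2 + 36)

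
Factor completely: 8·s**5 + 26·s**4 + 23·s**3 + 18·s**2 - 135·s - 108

Testing divisors of the constant over divisors of the leading coefficient, s = -3 is a root, so (s + 3) is a factor; dividing leaves 8·s**4 + 2·s**3 + 17·s**2 - 33·s - 36.
Then s = 3/2 is a root, so (2·s - 3) divides it; the quotient is 4·s**3 + 7·s**2 + 19·s + 12.
Next, s = -3/4 is a root, so (4·s + 3) is a factor; dividing leaves s**2 + s + 4.
The quadratic s**2 + s + 4 has discriminant -15 < 0 and is irreducible over ℤ.

(2·s - 3)·(4·s + 3)·(s + 3)·(s**2 + s + 4)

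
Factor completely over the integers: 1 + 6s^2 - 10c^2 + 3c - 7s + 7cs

Group: -2c(5c - 6s + 1) + (-s + 1)(5c - 6s + 1); both groups contain (5c - 6s + 1).

-(2c + s - 1)(5c - 6s + 1)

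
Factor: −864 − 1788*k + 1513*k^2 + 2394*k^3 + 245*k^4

(5*k − 4)*(7*k + 3)*(7*k + 8)*(k + 9)

By the rational root theorem, k = −3/7 is a root, so (7*k + 3) divides it; the quotient is 35*k^3 + 327*k^2 + 76*k − 288.
Then k = −9 is a root, so (k + 9) is a factor; dividing leaves 35*k^2 + 12*k − 32.
The remaining quadratic factors as (7*k + 8)(5*k − 4).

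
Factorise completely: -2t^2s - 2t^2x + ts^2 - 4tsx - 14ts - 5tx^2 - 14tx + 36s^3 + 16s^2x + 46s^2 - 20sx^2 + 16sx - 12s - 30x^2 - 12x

Group: t(-2ts - 2tx + 9s^2 + 4sx - 2s - 5x^2 - 2x) + (4s + 6)(-2ts - 2tx + 9s^2 + 4sx - 2s - 5x^2 - 2x); both groups contain (-2ts - 2tx + 9s^2 + 4sx - 2s - 5x^2 - 2x), so (t + 4s + 6) is a factor with cofactor -2ts - 2tx + 9s^2 + 4sx - 2s - 5x^2 - 2x.
The cofactor groups again: -2ts - 2tx + 9s^2 + 4sx - 2s - 5x^2 - 2x = -2t(s + x) + (9s - 5x - 2)(s + x); both groups contain (s + x), giving -(2t - 9s + 5x + 2)(s + x).

-(2t - 9s + 5x + 2)(t + 4s + 6)(s + x)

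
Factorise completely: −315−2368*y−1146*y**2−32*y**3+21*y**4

(3*y+7)*(7*y+1)*(y+5)*(y−9)

Trying the rational-root candidates, y = −1/7 is a root, giving the factor (7*y+1) and quotient 3*y**3−5*y**2−163*y−315.
Next, y = −7/3 is a root, so (3*y+7) divides it; the quotient is y**2−4*y−45.
The remaining quadratic factors as (y+5)(y−9).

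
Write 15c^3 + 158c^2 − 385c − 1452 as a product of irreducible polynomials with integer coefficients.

(3c − 11)(5c + 11)(c + 12)

Among the possible rational roots, c = −12 is a root, so (c + 12) is a factor; dividing leaves 15c^2 − 22c − 121.
The remaining quadratic factors as (3c − 11)(5c + 11).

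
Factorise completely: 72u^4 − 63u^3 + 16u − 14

Group as (72u^4 + 16u) + (−63u^3 − 14) = 8u(9u^3 + 2) − 7(9u^3 + 2).
Both groups share the factor (9u^3 + 2).

(8u − 7)(9u^3 + 2)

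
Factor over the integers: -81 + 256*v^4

(4*v + 3)*(4*v - 3)*(16*v^2 + 9)

Write as (16*v^2)² − (9)², then factor 16*v^2 - 9 once more.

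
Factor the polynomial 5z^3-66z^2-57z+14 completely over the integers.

Testing divisors of the constant over divisors of the leading coefficient, z = 14 is a root, so (z-14) divides it; the quotient is 5z^2+4z-1.
The remaining quadratic factors as (z+1)(5z-1).

(5z-1)(z+1)(z-14)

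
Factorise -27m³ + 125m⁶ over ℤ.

Factor out m³ first: what remains is 125m³ - 27.
Recognize a difference of cubes with the parts 5m and 3.

m³(5m - 3)(25m² + 15m + 9)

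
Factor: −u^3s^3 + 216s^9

−s^3(u − 6s^2)(u^2 + 6us^2 + 36s^4)

Factor out s^3 first: what remains is −u^3 + 216s^6.
Recognize a difference of cubes with the parts 6s^2 and u.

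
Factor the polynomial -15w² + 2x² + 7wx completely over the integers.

-(3w - 2x)(5w + x)

Group: -5w(3w - 2x) - x(3w - 2x); both groups contain (3w - 2x).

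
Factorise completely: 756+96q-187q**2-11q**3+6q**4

Trying the rational-root candidates, q = 7/3 is a root, giving the factor (3q-7) and quotient 2q**3+q**2-60q-108.
Then q = 6 is a root, giving the factor (q-6) and quotient 2q**2+13q+18.
The remaining quadratic factors as (2q+9)(q+2).

(2q+9)(3q-7)(q+2)(q-6)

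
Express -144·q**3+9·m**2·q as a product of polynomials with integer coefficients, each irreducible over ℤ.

Every term has a factor of 9·q. Then m**2-16·q**2 = (m)² − (4·q)².

9·q·(m+4·q)·(m-4·q)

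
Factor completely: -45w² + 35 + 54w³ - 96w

(3w - 1)(3w - 5)(6w + 7)

Testing divisors of the constant over divisors of the leading coefficient, w = 5/3 is a root, giving the factor (3w - 5) and quotient 18w² + 15w - 7.
The remaining quadratic factors as (6w + 7)(3w - 1).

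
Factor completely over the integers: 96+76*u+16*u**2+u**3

(u+2)*(u+6)*(u+8)

By the rational root theorem, u = -2 is a root, so (u+2) divides it; the quotient is u**2+14*u+48.
The remaining quadratic factors as (u+6)(u+8).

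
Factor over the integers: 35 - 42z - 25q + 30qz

(5q - 7)(6z - 5)

Group as (30qz - 25q) + (-42z + 35) = 5q(6z - 5) - 7(6z - 5).
Both groups share the factor (6z - 5).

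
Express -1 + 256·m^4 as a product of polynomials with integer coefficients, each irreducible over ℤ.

(4·m + 1)·(4·m - 1)·(16·m^2 + 1)

(4·m)⁴ − (1)⁴ = ((4·m)² − (1)²)((4·m)² + (1)²); the first factor splits again, the second (16·m^2 + 1) is irreducible.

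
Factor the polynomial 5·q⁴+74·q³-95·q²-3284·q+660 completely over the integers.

Trying the rational-root candidates, q = 1/5 is a root, giving the factor (5·q-1) and quotient q³+15·q²-16·q-660.
Next, q = -11 is a root, giving the factor (q+11) and quotient q²+4·q-60.
The remaining quadratic factors as (q+10)(q-6).

(5·q-1)·(q+10)·(q+11)·(q-6)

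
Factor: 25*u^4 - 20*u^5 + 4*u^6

u^4*(2*u - 5)^2

Pull out the common factor u^4, leaving 4*u^2 - 20*u + 25.
Recognize a perfect-square trinomial with the parts 5 and 2*u.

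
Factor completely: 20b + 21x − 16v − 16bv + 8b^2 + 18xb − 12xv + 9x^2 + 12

(3x + 2b − 4v + 3)(3x + 4b + 4)

Group: 3x(3x + 2b − 4v + 3) + (4b + 4)(3x + 2b − 4v + 3); both groups contain (3x + 2b − 4v + 3).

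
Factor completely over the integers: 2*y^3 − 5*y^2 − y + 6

(2*y − 3)*(y + 1)*(y − 2)

Trying the rational-root candidates, y = 3/2 is a root, so (2*y − 3) divides it; the quotient is y^2 − y − 2.
The remaining quadratic factors as (y + 1)(y − 2).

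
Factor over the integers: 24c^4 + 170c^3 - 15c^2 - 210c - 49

Testing divisors of the constant over divisors of the leading coefficient, c = -7 is a root, so (c + 7) divides it; the quotient is 24c^3 + 2c^2 - 29c - 7.
Next, c = -1/4 is a root, so (4c + 1) is a factor; dividing leaves 6c^2 - c - 7.
The remaining quadratic factors as (6c - 7)(c + 1).

(4c + 1)(6c - 7)(c + 1)(c + 7)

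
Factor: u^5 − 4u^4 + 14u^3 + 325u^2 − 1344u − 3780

(u + 2)(u + 6)(u − 5)(u^2 − 7u + 63)

By the rational root theorem, u = −6 is a root, so (u + 6) is a factor; dividing leaves u^4 − 10u^3 + 74u^2 − 119u − 630.
Continuing, u = −2 is a root, giving the factor (u + 2) and quotient u^3 − 12u^2 + 98u − 315.
Next, u = 5 is a root, so (u − 5) divides it; the quotient is u^2 − 7u + 63.
The quadratic u^2 − 7u + 63 has discriminant −203 < 0 and is irreducible over ℤ.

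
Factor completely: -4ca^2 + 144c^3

Factor out 4c, leaving 36c^2 - a^2, which is a difference of two squares.

4c(6c - a)(6c + a)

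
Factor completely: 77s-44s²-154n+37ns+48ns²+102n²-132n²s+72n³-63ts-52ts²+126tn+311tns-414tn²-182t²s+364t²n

(13t-12n+11)(14t-3n+4s-7)(2n-s)

Group: 13t(28tn-14ts-6n²+11ns-14n-4s²+7s) + (-12n+11)(28tn-14ts-6n²+11ns-14n-4s²+7s); both groups contain (28tn-14ts-6n²+11ns-14n-4s²+7s), so (13t-12n+11) is a factor with cofactor 28tn-14ts-6n²+11ns-14n-4s²+7s.
The cofactor groups again: 28tn-14ts-6n²+11ns-14n-4s²+7s = 14t(2n-s) + (-3n+4s-7)(2n-s); both groups contain (2n-s), giving (14t-3n+4s-7)(2n-s).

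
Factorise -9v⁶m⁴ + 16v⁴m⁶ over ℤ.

Factor out v⁴m⁴ first: what remains is -9v² + 16m².
Recognize a difference of squares with the parts 4m and 3v.

-m⁴v⁴(3v - 4m)(3v + 4m)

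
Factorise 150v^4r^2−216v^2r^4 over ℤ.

6r^2v^2(5v−6r)(5v+6r)

Every term has a factor of 6v^2r^2. Then 25v^2−36r^2 = (5v)² − (6r)².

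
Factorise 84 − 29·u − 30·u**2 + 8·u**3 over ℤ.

Among the possible rational roots, u = 3/2 is a root, giving the factor (2·u − 3) and quotient 4·u**2 − 9·u − 28.
The remaining quadratic factors as (4·u + 7)(u − 4).

(2·u − 3)·(4·u + 7)·(u − 4)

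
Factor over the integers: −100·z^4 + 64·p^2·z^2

Pull out the common factor 4·z^2; 16·p^2 − 25·z^2 is a difference of squares.

4·z^2·(4·p + 5·z)·(4·p − 5·z)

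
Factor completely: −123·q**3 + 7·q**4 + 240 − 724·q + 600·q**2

Among the possible rational roots, q = 4/7 is a root, so (7·q − 4) divides it; the quotient is q**3 − 17·q**2 + 76·q − 60.
Continuing, q = 6 is a root, so (q − 6) divides it; the quotient is q**2 − 11·q + 10.
The remaining quadratic factors as (q − 10)(q − 1).

(7·q − 4)·(q − 1)·(q − 10)·(q − 6)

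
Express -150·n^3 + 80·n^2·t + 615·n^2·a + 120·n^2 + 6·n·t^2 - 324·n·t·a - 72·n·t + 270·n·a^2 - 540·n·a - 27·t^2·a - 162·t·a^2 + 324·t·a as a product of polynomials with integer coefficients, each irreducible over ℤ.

Group: 5·n·(-30·n^2 - 2·n·t + 123·n·a + 24·n + 9·t·a + 54·a^2 - 108·a) - 3·t·(-30·n^2 - 2·n·t + 123·n·a + 24·n + 9·t·a + 54·a^2 - 108·a); both groups contain (-30·n^2 - 2·n·t + 123·n·a + 24·n + 9·t·a + 54·a^2 - 108·a), so (5·n - 3·t) is a factor with cofactor -30·n^2 - 2·n·t + 123·n·a + 24·n + 9·t·a + 54·a^2 - 108·a.
The cofactor groups again: -30·n^2 - 2·n·t + 123·n·a + 24·n + 9·t·a + 54·a^2 - 108·a = -2·n·(15·n + t + 6·a - 12) + 9·a·(15·n + t + 6·a - 12); both groups contain (15·n + t + 6·a - 12), giving -(2·n - 9·a)·(15·n + t + 6·a - 12).

-(2·n - 9·a)·(5·n - 3·t)·(15·n + t + 6·a - 12)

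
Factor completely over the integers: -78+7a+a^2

(a+13)(a-6)

Two integers with product -78 and sum 7 are 13 and -6.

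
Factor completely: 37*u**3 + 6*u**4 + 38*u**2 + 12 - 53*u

Testing divisors of the constant over divisors of the leading coefficient, u = 1/2 is a root, giving the factor (2*u - 1) and quotient 3*u**3 + 20*u**2 + 29*u - 12.
Next, u = 1/3 is a root, giving the factor (3*u - 1) and quotient u**2 + 7*u + 12.
The remaining quadratic factors as (u + 3)(u + 4).

(2*u - 1)*(3*u - 1)*(u + 3)*(u + 4)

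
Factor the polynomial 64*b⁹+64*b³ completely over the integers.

64*b³*(b²+1)*(b⁴-b²+1)

Factor out 64*b³ first: what remains is b⁶+1.
Recognize a sum of cubes with the parts 1 and b².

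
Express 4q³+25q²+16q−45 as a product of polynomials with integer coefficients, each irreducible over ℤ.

By the rational root theorem, q = −5 is a root, giving the factor (q+5) and quotient 4q²+5q−9.
The remaining quadratic factors as (q−1)(4q+9).

(4q+9)(q+5)(q−1)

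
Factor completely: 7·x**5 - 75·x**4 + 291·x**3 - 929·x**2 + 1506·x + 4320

(7·x + 9)·(x - 5)·(x - 6)·(x**2 - x + 16)

Trying the rational-root candidates, x = -9/7 is a root, so (7·x + 9) is a factor; dividing leaves x**4 - 12·x**3 + 57·x**2 - 206·x + 480.
Next, x = 6 is a root, so (x - 6) is a factor; dividing leaves x**3 - 6·x**2 + 21·x - 80.
Next, x = 5 is a root, giving the factor (x - 5) and quotient x**2 - x + 16.
The quadratic x**2 - x + 16 has discriminant -63 < 0 and is irreducible over ℤ.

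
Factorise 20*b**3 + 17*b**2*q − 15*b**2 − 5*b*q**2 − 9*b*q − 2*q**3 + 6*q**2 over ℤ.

Group: 4*b*(5*b**2 + 3*b*q − 2*q**2) + (q − 3)*(5*b**2 + 3*b*q − 2*q**2); both groups contain (5*b**2 + 3*b*q − 2*q**2), so (4*b + q − 3) is a factor with cofactor 5*b**2 + 3*b*q − 2*q**2.
The cofactor groups again: 5*b**2 + 3*b*q − 2*q**2 = 5*b*(b + q) − 2*q*(b + q); both groups contain (b + q), giving (5*b − 2*q)*(b + q).

(4*b + q − 3)*(5*b − 2*q)*(b + q)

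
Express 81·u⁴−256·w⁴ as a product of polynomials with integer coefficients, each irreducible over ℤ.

(3·u+4·w)·(3·u−4·w)·(9·u²+16·w²)

Write as (9·u²)² − (16·w²)², then factor 9·u²−16·w² once more.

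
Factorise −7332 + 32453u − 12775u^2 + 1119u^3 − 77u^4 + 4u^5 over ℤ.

(4u − 1)(u − 13)(u − 3)(u^2 − 3u + 188)

Among the possible rational roots, u = 1/4 is a root, so (4u − 1) divides it; the quotient is u^4 − 19u^3 + 275u^2 − 3125u + 7332.
Then u = 3 is a root, giving the factor (u − 3) and quotient u^3 − 16u^2 + 227u − 2444.
Next, u = 13 is a root, so (u − 13) divides it; the quotient is u^2 − 3u + 188.
The quadratic u^2 − 3u + 188 has discriminant −743 < 0 and is irreducible over ℤ.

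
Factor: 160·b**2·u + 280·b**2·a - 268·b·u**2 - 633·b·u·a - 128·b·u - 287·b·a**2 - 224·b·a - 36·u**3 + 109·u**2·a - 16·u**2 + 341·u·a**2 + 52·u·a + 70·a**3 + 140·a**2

Group: 5·b·(32·b·u + 56·b·a + 4·u**2 - 13·u·a - 35·a**2) + (-9·u - 2·a - 4)·(32·b·u + 56·b·a + 4·u**2 - 13·u·a - 35·a**2); both groups contain (32·b·u + 56·b·a + 4·u**2 - 13·u·a - 35·a**2), so (5·b - 9·u - 2·a - 4) is a factor with cofactor 32·b·u + 56·b·a + 4·u**2 - 13·u·a - 35·a**2.
The cofactor groups again: 32·b·u + 56·b·a + 4·u**2 - 13·u·a - 35·a**2 = 8·b·(4·u + 7·a) + (u - 5·a)·(4·u + 7·a); both groups contain (4·u + 7·a), giving (8·b + u - 5·a)·(4·u + 7·a).

(5·b - 9·u - 2·a - 4)·(8·b + u - 5·a)·(4·u + 7·a)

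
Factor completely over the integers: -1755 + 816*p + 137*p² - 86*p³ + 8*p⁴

Among the possible rational roots, p = -3 is a root, giving the factor (p + 3) and quotient 8*p³ - 110*p² + 467*p - 585.
Continuing, p = 13/2 is a root, so (2*p - 13) is a factor; dividing leaves 4*p² - 29*p + 45.
The remaining quadratic factors as (p - 5)(4*p - 9).

(2*p - 13)*(4*p - 9)*(p + 3)*(p - 5)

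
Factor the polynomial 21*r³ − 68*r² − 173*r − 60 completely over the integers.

Testing divisors of the constant over divisors of the leading coefficient, r = −3/7 is a root, so (7*r + 3) divides it; the quotient is 3*r² − 11*r − 20.
The remaining quadratic factors as (r − 5)(3*r + 4).

(3*r + 4)*(7*r + 3)*(r − 5)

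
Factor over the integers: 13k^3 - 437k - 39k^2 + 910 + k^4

Among the possible rational roots, k = 5 is a root, so (k - 5) is a factor; dividing leaves k^3 + 18k^2 + 51k - 182.
Then k = 2 is a root, so (k - 2) is a factor; dividing leaves k^2 + 20k + 91.
The remaining quadratic factors as (k + 7)(k + 13).

(k + 13)(k + 7)(k - 2)(k - 5)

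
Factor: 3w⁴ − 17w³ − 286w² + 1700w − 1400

(3w − 14)(w + 10)(w − 1)(w − 10)

Testing divisors of the constant over divisors of the leading coefficient, w = −10 is a root, so (w + 10) is a factor; dividing leaves 3w³ − 47w² + 184w − 140.
Then w = 14/3 is a root, so (3w − 14) divides it; the quotient is w² − 11w + 10.
The remaining quadratic factors as (w − 10)(w − 1).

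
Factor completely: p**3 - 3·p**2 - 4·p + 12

By the rational root theorem, p = 3 is a root, so (p - 3) divides it; the quotient is p**2 - 4.
The remaining quadratic factors as (p + 2)(p - 2).

(p + 2)·(p - 2)·(p - 3)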